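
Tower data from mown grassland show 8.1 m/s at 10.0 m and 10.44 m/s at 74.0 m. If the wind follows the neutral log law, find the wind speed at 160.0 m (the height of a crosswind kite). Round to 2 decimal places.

Log law: V ∝ ln(z/z₀). From the pair, with r = V₁/V₂ = 0.77586,
ln z₀ = (ln z₁ − r·ln z₂)/(1 − r) = (2.3026 − 0.77586×4.3041)/0.22414 = -4.6256 → z₀ = 0.009798 m
V₃ = V₁ · ln(z₃/z₀)/ln(z₁/z₀) = 8.1 × 9.7008/6.9282 = 11.3415 m/s

11.34 m/s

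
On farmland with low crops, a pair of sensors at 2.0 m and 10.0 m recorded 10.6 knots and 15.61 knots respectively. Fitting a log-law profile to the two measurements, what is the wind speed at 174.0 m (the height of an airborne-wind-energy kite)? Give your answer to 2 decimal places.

Log law: V ∝ ln(z/z₀). From the pair, with r = V₁/V₂ = 0.67905,
ln z₀ = (ln z₁ − r·ln z₂)/(1 − r) = (0.6931 − 0.67905×2.3026)/0.32095 = -2.7121 → z₀ = 0.06640 m
V₃ = V₁ · ln(z₃/z₀)/ln(z₁/z₀) = 10.6 × 7.8711/3.4052 = 24.5019 knots

24.50 knots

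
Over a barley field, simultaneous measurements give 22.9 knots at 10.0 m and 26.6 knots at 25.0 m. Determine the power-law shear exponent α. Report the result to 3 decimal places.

α ≈ 0.163

Power law: V₂/V₁ = (z₂/z₁)^α ⇒ α = ln(V₂/V₁) / ln(z₂/z₁)
α = ln(26.6/22.9) / ln(25.0/10.0) = ln(1.1616) / ln(2.5000)
  = 0.14977 / 0.91629 = 0.16346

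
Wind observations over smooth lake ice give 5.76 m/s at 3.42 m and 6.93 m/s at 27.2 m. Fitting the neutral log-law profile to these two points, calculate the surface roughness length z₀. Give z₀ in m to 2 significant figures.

Log law: V(z) ∝ ln(z/z₀). With r = V₁/V₂ = 5.76/6.93 = 0.83117,
r · ln(z₂/z₀) = ln(z₁/z₀) ⇒ ln z₀ = (ln z₁ − r·ln z₂)/(1 − r)
ln z₀ = (1.22964 − 0.83117×3.30322) / 0.16883 = -8.9787
z₀ = exp(-8.9787) = 0.0001261 m

z₀ ≈ 0.00013 m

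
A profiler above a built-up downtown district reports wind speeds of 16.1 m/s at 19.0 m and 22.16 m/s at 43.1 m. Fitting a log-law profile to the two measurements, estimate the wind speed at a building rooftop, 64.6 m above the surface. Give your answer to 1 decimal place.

25.2 m/s

Log law: V ∝ ln(z/z₀). From the pair, with r = V₁/V₂ = 0.72653,
ln z₀ = (ln z₁ − r·ln z₂)/(1 − r) = (2.9444 − 0.72653×3.7635)/0.27347 = 0.7683 → z₀ = 2.156 m
V₃ = V₁ · ln(z₃/z₀)/ln(z₁/z₀) = 16.1 × 3.3999/2.1761 = 25.1541 m/s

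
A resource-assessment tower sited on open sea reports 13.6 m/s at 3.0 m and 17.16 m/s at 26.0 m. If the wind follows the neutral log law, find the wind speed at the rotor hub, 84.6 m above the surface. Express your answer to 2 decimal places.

Log law: V ∝ ln(z/z₀). From the pair, with r = V₁/V₂ = 0.79254,
ln z₀ = (ln z₁ − r·ln z₂)/(1 − r) = (1.0986 − 0.79254×3.2581)/0.20746 = -7.1511 → z₀ = 0.0007840 m
V₃ = V₁ · ln(z₃/z₀)/ln(z₁/z₀) = 13.6 × 11.5890/8.2497 = 19.1050 m/s

19.11 m/s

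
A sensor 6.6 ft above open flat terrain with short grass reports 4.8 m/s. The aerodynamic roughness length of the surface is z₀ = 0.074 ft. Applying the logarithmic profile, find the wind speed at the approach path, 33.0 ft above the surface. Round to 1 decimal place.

Log law: V(z) ∝ ln(z/z₀), so V₂/V₁ = ln(z₂/z₀) / ln(z₁/z₀).
ln(33.0/0.074) = 6.1002, ln(6.6/0.074) = 4.4908
V₂ = 4.8 × 6.1002/4.4908 = 4.8 × 1.3584 = 6.5203 m/s

6.5 m/s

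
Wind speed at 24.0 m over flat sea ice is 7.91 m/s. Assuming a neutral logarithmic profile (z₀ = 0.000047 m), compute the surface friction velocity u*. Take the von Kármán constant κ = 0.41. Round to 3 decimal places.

Log law: V(z) = (u*/κ) · ln(z/z₀) ⇒ u* = κ · V / ln(z/z₀)
u* = 0.41 × 7.91 / ln(24.0/0.000047) = 0.41 × 7.91 / 13.1434
   = 3.2431 / 13.1434 = 0.2467 m/s

u* ≈ 0.247 m/s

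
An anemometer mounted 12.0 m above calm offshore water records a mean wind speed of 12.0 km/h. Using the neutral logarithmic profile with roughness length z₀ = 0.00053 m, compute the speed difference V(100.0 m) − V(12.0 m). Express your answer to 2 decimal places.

Log law: V₂ = V₁ · ln(z₂/z₀)/ln(z₁/z₀) = 12.0 × 12.1478/10.0275 = 14.5373 km/h
ΔV = 14.5373 − 12.0 = 2.5373 km/h

2.54 km/h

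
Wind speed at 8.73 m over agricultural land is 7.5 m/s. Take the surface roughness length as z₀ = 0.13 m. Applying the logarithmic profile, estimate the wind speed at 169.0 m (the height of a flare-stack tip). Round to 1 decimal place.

Log law: V(z) ∝ ln(z/z₀), so V₂/V₁ = ln(z₂/z₀) / ln(z₁/z₀).
ln(169.0/0.13) = 7.1701, ln(8.73/0.13) = 4.2070
V₂ = 7.5 × 7.1701/4.2070 = 7.5 × 1.7043 = 12.7825 m/s

12.8 m/s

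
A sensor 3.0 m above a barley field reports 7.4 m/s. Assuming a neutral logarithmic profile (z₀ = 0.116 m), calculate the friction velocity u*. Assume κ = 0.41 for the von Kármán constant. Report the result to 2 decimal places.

Log law: V(z) = (u*/κ) · ln(z/z₀) ⇒ u* = κ · V / ln(z/z₀)
u* = 0.41 × 7.4 / ln(3.0/0.116) = 0.41 × 7.4 / 3.2528
   = 3.0340 / 3.2528 = 0.9327 m/s

u* ≈ 0.93 m/s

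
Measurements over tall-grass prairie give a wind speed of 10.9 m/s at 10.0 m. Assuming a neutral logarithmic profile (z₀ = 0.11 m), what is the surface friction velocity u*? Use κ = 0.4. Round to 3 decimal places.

u* ≈ 0.967 m/s

Log law: V(z) = (u*/κ) · ln(z/z₀) ⇒ u* = κ · V / ln(z/z₀)
u* = 0.4 × 10.9 / ln(10.0/0.11) = 0.4 × 10.9 / 4.5099
   = 4.3600 / 4.5099 = 0.9668 m/s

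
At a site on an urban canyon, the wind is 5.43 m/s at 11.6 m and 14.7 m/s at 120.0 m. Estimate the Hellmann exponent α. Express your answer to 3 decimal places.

Power law: V₂/V₁ = (z₂/z₁)^α ⇒ α = ln(V₂/V₁) / ln(z₂/z₁)
α = ln(14.7/5.43) / ln(120.0/11.6) = ln(2.7072) / ln(10.3448)
  = 0.99591 / 2.33649 = 0.42624

α ≈ 0.426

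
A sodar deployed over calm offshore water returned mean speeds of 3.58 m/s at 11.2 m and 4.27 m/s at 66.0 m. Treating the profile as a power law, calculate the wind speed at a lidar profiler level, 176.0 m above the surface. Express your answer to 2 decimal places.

4.71 m/s

First find α: α = ln(V₂/V₁)/ln(z₂/z₁) = ln(4.27/3.58)/ln(66.0/11.2) = 0.17625/1.77374 = 0.0994
Extrapolate from 66.0 m to 176.0 m: V₃ = 4.27 × (176.0/66.0)^0.0994 = 4.27 × 1.1024 = 4.7071 m/s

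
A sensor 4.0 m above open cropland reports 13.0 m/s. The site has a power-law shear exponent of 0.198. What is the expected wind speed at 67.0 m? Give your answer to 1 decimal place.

22.7 m/s

Power-law profile: V₂ = V₁ · (z₂/z₁)^α
V₂ = 13.0 × (67.0/4.0)^0.198 = 13.0 × (16.7500)^0.198
    = 13.0 × 1.7472 = 22.7142 m/s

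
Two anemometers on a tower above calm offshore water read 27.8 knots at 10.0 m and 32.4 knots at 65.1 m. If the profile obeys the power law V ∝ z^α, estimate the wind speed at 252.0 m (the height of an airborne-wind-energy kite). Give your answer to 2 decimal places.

36.19 knots

First find α: α = ln(V₂/V₁)/ln(z₂/z₁) = ln(32.4/27.8)/ln(65.1/10.0) = 0.15312/1.87334 = 0.0817
Extrapolate from 65.1 m to 252.0 m: V₃ = 32.4 × (252.0/65.1)^0.0817 = 32.4 × 1.1170 = 36.1903 knots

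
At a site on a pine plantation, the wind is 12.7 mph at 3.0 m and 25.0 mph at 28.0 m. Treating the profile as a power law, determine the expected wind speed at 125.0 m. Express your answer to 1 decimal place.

First find α: α = ln(V₂/V₁)/ln(z₂/z₁) = ln(25.0/12.7)/ln(28.0/3.0) = 0.67727/2.23359 = 0.3032
Extrapolate from 28.0 m to 125.0 m: V₃ = 25.0 × (125.0/28.0)^0.3032 = 25.0 × 1.5741 = 39.3513 mph

39.4 mph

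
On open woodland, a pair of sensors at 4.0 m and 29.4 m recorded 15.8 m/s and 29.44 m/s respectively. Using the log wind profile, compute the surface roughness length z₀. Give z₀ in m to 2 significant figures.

Log law: V(z) ∝ ln(z/z₀). With r = V₁/V₂ = 15.8/29.44 = 0.53668,
r · ln(z₂/z₀) = ln(z₁/z₀) ⇒ ln z₀ = (ln z₁ − r·ln z₂)/(1 − r)
ln z₀ = (1.38629 − 0.53668×3.38099) / 0.46332 = -0.9243
z₀ = exp(-0.9243) = 0.3968 m

z₀ ≈ 0.40 m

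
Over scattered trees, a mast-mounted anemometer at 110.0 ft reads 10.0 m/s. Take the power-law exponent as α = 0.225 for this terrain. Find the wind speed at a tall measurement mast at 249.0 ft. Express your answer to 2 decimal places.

12.02 m/s

Power-law profile: V₂ = V₁ · (z₂/z₁)^α
V₂ = 10.0 × (249.0/110.0)^0.225 = 10.0 × (2.2636)^0.225
    = 10.0 × 1.2018 = 12.0180 m/s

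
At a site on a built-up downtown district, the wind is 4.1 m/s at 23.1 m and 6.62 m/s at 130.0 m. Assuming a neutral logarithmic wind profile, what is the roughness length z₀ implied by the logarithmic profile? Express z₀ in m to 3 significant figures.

Log law: V(z) ∝ ln(z/z₀). With r = V₁/V₂ = 4.1/6.62 = 0.61934,
r · ln(z₂/z₀) = ln(z₁/z₀) ⇒ ln z₀ = (ln z₁ − r·ln z₂)/(1 − r)
ln z₀ = (3.13983 − 0.61934×4.86753) / 0.38066 = 0.3289
z₀ = exp(0.3289) = 1.389 m

z₀ ≈ 1.39 m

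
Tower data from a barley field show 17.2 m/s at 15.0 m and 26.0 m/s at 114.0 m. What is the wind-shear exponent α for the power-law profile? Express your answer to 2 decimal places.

α ≈ 0.20

Power law: V₂/V₁ = (z₂/z₁)^α ⇒ α = ln(V₂/V₁) / ln(z₂/z₁)
α = ln(26.0/17.2) / ln(114.0/15.0) = ln(1.5116) / ln(7.6000)
  = 0.41319 / 2.02815 = 0.20373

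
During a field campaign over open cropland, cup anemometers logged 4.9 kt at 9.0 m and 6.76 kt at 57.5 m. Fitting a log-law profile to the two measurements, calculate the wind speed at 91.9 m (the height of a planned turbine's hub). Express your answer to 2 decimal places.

7.23 kt

Log law: V ∝ ln(z/z₀). From the pair, with r = V₁/V₂ = 0.72485,
ln z₀ = (ln z₁ − r·ln z₂)/(1 − r) = (2.1972 − 0.72485×4.0518)/0.27515 = -2.6884 → z₀ = 0.06799 m
V₃ = V₁ · ln(z₃/z₀)/ln(z₁/z₀) = 4.9 × 7.2091/4.8857 = 7.2303 kt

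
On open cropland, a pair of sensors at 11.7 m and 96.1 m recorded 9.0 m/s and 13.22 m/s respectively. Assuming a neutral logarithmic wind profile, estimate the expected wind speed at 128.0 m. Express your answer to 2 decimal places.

13.79 m/s

Log law: V ∝ ln(z/z₀). From the pair, with r = V₁/V₂ = 0.68079,
ln z₀ = (ln z₁ − r·ln z₂)/(1 − r) = (2.4596 − 0.68079×4.5654)/0.31921 = -2.0315 → z₀ = 0.1311 m
V₃ = V₁ · ln(z₃/z₀)/ln(z₁/z₀) = 9.0 × 6.8835/4.4910 = 13.7944 m/s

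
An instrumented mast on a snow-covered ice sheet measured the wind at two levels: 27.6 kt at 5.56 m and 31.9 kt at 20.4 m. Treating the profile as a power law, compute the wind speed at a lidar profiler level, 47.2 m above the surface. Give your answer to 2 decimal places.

First find α: α = ln(V₂/V₁)/ln(z₂/z₁) = ln(31.9/27.6)/ln(20.4/5.56) = 0.14479/1.29994 = 0.1114
Extrapolate from 20.4 m to 47.2 m: V₃ = 31.9 × (47.2/20.4)^0.1114 = 31.9 × 1.0979 = 35.0242 kt

35.02 kt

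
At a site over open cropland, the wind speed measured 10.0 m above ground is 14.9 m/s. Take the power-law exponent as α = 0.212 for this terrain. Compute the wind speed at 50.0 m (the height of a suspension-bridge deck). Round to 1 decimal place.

21.0 m/s

Power-law profile: V₂ = V₁ · (z₂/z₁)^α
V₂ = 14.9 × (50.0/10.0)^0.212 = 14.9 × (5.0000)^0.212
    = 14.9 × 1.4066 = 20.9589 m/s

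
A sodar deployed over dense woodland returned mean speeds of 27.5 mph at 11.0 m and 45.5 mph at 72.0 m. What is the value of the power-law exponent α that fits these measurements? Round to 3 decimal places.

α ≈ 0.268

Power law: V₂/V₁ = (z₂/z₁)^α ⇒ α = ln(V₂/V₁) / ln(z₂/z₁)
α = ln(45.5/27.5) / ln(72.0/11.0) = ln(1.6545) / ln(6.5455)
  = 0.50353 / 1.87877 = 0.26801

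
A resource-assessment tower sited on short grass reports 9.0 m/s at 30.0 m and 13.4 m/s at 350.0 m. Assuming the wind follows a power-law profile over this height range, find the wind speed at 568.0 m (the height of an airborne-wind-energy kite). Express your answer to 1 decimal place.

14.5 m/s

First find α: α = ln(V₂/V₁)/ln(z₂/z₁) = ln(13.4/9.0)/ln(350.0/30.0) = 0.39803/2.45674 = 0.1620
Extrapolate from 350.0 m to 568.0 m: V₃ = 13.4 × (568.0/350.0)^0.1620 = 13.4 × 1.0816 = 14.4935 m/s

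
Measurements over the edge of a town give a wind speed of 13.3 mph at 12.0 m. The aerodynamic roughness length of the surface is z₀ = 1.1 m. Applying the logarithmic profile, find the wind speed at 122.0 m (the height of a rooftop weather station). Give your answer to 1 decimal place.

26.2 mph

Log law: V(z) ∝ ln(z/z₀), so V₂/V₁ = ln(z₂/z₀) / ln(z₁/z₀).
ln(122.0/1.1) = 4.7087, ln(12.0/1.1) = 2.3896
V₂ = 13.3 × 4.7087/2.3896 = 13.3 × 1.9705 = 26.2077 mph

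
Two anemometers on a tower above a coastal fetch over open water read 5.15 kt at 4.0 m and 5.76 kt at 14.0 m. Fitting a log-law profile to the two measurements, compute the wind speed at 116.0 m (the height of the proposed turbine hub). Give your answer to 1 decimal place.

Log law: V ∝ ln(z/z₀). From the pair, with r = V₁/V₂ = 0.89410,
ln z₀ = (ln z₁ − r·ln z₂)/(1 − r) = (1.3863 − 0.89410×2.6391)/0.10590 = -9.1903 → z₀ = 0.0001020 m
V₃ = V₁ · ln(z₃/z₀)/ln(z₁/z₀) = 5.15 × 13.9439/10.5766 = 6.7896 kt

6.8 kt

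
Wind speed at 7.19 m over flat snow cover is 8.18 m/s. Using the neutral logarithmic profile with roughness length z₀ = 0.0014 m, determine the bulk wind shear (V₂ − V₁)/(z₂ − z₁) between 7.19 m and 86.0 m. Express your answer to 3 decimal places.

Log law: V₂ = V₁ · ln(z₂/z₀)/ln(z₁/z₀) = 8.18 × 11.0256/8.5440 = 10.5559 m/s
ΔV/Δz = (10.5559 − 8.18)/(86.0 − 7.19) = 2.3759/78.8100 = 0.03015 m/s/m

0.030 m/s/m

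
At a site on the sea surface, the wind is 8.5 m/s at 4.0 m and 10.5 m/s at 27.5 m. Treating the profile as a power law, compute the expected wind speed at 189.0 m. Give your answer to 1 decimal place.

13.0 m/s

First find α: α = ln(V₂/V₁)/ln(z₂/z₁) = ln(10.5/8.5)/ln(27.5/4.0) = 0.21131/1.92789 = 0.1096
Extrapolate from 27.5 m to 189.0 m: V₃ = 10.5 × (189.0/27.5)^0.1096 = 10.5 × 1.2352 = 12.9701 m/s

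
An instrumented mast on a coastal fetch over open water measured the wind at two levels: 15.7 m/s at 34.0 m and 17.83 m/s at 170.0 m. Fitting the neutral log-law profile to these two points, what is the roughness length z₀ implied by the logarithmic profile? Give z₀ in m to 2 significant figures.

Log law: V(z) ∝ ln(z/z₀). With r = V₁/V₂ = 15.7/17.83 = 0.88054,
r · ln(z₂/z₀) = ln(z₁/z₀) ⇒ ln z₀ = (ln z₁ − r·ln z₂)/(1 − r)
ln z₀ = (3.52636 − 0.88054×5.13580) / 0.11946 = -8.3366
z₀ = exp(-8.3366) = 0.0002396 m

z₀ ≈ 0.00024 m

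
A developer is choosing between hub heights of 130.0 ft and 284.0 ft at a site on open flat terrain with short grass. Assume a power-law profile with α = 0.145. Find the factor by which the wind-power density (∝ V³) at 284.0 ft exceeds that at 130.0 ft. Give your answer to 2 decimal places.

1.40

Speed ratio: V_B/V_A = (z_B/z_A)^α = (284.0/130.0)^0.145 = (2.1846)^0.145 = 1.11998
Power-density ratio: P_B/P_A = (V_B/V_A)³ = (1.11998)³ = 1.40484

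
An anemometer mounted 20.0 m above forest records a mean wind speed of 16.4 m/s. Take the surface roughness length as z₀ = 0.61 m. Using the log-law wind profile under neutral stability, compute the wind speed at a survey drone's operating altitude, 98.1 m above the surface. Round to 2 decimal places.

Log law: V(z) ∝ ln(z/z₀), so V₂/V₁ = ln(z₂/z₀) / ln(z₁/z₀).
ln(98.1/0.61) = 5.0803, ln(20.0/0.61) = 3.4900
V₂ = 16.4 × 5.0803/3.4900 = 16.4 × 1.4557 = 23.8728 m/s

23.87 m/s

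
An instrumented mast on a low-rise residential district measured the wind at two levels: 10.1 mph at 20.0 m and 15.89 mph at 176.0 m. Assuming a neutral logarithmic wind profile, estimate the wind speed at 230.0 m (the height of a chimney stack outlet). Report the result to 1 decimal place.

Log law: V ∝ ln(z/z₀). From the pair, with r = V₁/V₂ = 0.63562,
ln z₀ = (ln z₁ − r·ln z₂)/(1 − r) = (2.9957 − 0.63562×5.1705)/0.36438 = -0.7979 → z₀ = 0.4503 m
V₃ = V₁ · ln(z₃/z₀)/ln(z₁/z₀) = 10.1 × 6.2360/3.7936 = 16.6024 mph

16.6 mph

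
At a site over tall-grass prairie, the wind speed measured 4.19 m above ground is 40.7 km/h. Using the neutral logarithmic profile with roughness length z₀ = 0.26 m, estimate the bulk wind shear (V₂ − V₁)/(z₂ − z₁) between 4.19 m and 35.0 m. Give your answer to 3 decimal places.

Log law: V₂ = V₁ · ln(z₂/z₀)/ln(z₁/z₀) = 40.7 × 4.9024/2.7798 = 71.7787 km/h
ΔV/Δz = (71.7787 − 40.7)/(35.0 − 4.19) = 31.0787/30.8100 = 1.00872 km/h/m

1.009 km/h/m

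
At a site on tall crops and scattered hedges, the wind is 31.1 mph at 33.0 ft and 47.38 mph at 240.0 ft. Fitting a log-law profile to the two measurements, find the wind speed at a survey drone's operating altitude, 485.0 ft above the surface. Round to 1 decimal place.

Log law: V ∝ ln(z/z₀). From the pair, with r = V₁/V₂ = 0.65640,
ln z₀ = (ln z₁ − r·ln z₂)/(1 − r) = (3.4965 − 0.65640×5.4806)/0.34360 = -0.2938 → z₀ = 0.7454 ft
V₃ = V₁ · ln(z₃/z₀)/ln(z₁/z₀) = 31.1 × 6.4780/3.7903 = 53.1524 mph

53.2 mph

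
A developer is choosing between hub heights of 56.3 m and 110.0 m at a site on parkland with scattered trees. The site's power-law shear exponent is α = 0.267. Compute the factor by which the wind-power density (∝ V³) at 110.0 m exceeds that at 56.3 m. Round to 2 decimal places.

Speed ratio: V_B/V_A = (z_B/z_A)^α = (110.0/56.3)^0.267 = (1.9538)^0.267 = 1.19582
Power-density ratio: P_B/P_A = (V_B/V_A)³ = (1.19582)³ = 1.71001

1.71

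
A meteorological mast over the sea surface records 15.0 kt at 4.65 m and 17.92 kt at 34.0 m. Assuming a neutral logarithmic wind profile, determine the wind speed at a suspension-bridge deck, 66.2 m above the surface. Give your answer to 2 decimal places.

18.90 kt

Log law: V ∝ ln(z/z₀). From the pair, with r = V₁/V₂ = 0.83705,
ln z₀ = (ln z₁ − r·ln z₂)/(1 − r) = (1.5369 − 0.83705×3.5264)/0.16295 = -8.6831 → z₀ = 0.0001694 m
V₃ = V₁ · ln(z₃/z₀)/ln(z₁/z₀) = 15.0 × 12.8758/10.2200 = 18.8980 kt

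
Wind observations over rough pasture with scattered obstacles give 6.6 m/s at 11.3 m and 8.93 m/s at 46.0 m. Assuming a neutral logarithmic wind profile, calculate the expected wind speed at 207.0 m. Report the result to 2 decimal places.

11.43 m/s

Log law: V ∝ ln(z/z₀). From the pair, with r = V₁/V₂ = 0.73908,
ln z₀ = (ln z₁ − r·ln z₂)/(1 − r) = (2.4248 − 0.73908×3.8286)/0.26092 = -1.5517 → z₀ = 0.2119 m
V₃ = V₁ · ln(z₃/z₀)/ln(z₁/z₀) = 6.6 × 6.8845/3.9765 = 11.4264 m/s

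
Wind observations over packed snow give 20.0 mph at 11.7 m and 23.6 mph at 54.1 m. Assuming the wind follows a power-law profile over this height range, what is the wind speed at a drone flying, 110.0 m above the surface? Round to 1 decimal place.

First find α: α = ln(V₂/V₁)/ln(z₂/z₁) = ln(23.6/20.0)/ln(54.1/11.7) = 0.16551/1.53125 = 0.1081
Extrapolate from 54.1 m to 110.0 m: V₃ = 23.6 × (110.0/54.1)^0.1081 = 23.6 × 1.0797 = 25.4815 mph

25.5 mph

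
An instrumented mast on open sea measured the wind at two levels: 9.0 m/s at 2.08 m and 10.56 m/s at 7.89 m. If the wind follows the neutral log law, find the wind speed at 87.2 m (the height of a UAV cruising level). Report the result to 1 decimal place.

Log law: V ∝ ln(z/z₀). From the pair, with r = V₁/V₂ = 0.85227,
ln z₀ = (ln z₁ − r·ln z₂)/(1 − r) = (0.7324 − 0.85227×2.0656)/0.14773 = -6.9593 → z₀ = 0.0009497 m
V₃ = V₁ · ln(z₃/z₀)/ln(z₁/z₀) = 9.0 × 11.4275/7.6917 = 13.3713 m/s

13.4 m/s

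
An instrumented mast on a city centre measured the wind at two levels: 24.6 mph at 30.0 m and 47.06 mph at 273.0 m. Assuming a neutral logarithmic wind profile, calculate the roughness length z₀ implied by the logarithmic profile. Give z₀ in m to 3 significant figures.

z₀ ≈ 2.67 m

Log law: V(z) ∝ ln(z/z₀). With r = V₁/V₂ = 24.6/47.06 = 0.52274,
r · ln(z₂/z₀) = ln(z₁/z₀) ⇒ ln z₀ = (ln z₁ − r·ln z₂)/(1 − r)
ln z₀ = (3.40120 − 0.52274×5.60947) / 0.47726 = 0.9825
z₀ = exp(0.9825) = 2.671 m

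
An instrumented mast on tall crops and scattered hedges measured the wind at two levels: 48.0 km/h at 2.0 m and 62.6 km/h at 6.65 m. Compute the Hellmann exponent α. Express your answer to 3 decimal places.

α ≈ 0.221

Power law: V₂/V₁ = (z₂/z₁)^α ⇒ α = ln(V₂/V₁) / ln(z₂/z₁)
α = ln(62.6/48.0) / ln(6.65/2.0) = ln(1.3042) / ln(3.3250)
  = 0.26556 / 1.20147 = 0.22103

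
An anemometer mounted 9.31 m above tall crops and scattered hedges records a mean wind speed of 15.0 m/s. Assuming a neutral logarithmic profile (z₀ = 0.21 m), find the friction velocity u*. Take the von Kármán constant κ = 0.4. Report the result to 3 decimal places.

Log law: V(z) = (u*/κ) · ln(z/z₀) ⇒ u* = κ · V / ln(z/z₀)
u* = 0.4 × 15.0 / ln(9.31/0.21) = 0.4 × 15.0 / 3.7917
   = 6.0000 / 3.7917 = 1.5824 m/s

u* ≈ 1.582 m/s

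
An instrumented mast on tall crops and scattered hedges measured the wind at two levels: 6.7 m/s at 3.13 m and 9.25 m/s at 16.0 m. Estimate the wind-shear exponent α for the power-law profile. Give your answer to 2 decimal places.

α ≈ 0.20

Power law: V₂/V₁ = (z₂/z₁)^α ⇒ α = ln(V₂/V₁) / ln(z₂/z₁)
α = ln(9.25/6.7) / ln(16.0/3.13) = ln(1.3806) / ln(5.1118)
  = 0.32252 / 1.63156 = 0.19767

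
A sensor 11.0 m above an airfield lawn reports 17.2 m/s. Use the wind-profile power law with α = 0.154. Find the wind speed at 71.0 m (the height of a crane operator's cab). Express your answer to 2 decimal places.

Power-law profile: V₂ = V₁ · (z₂/z₁)^α
V₂ = 17.2 × (71.0/11.0)^0.154 = 17.2 × (6.4545)^0.154
    = 17.2 × 1.3327 = 22.9217 m/s

22.92 m/s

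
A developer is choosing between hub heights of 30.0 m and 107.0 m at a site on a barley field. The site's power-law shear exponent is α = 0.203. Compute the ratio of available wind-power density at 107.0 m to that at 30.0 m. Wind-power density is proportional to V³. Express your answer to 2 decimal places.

Speed ratio: V_B/V_A = (z_B/z_A)^α = (107.0/30.0)^0.203 = (3.5667)^0.203 = 1.29452
Power-density ratio: P_B/P_A = (V_B/V_A)³ = (1.29452)³ = 2.16934

2.17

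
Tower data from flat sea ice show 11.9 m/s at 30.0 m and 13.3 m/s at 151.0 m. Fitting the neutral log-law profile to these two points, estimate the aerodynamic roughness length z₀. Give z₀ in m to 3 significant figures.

z₀ ≈ 0.0000325 m

Log law: V(z) ∝ ln(z/z₀). With r = V₁/V₂ = 11.9/13.3 = 0.89474,
r · ln(z₂/z₀) = ln(z₁/z₀) ⇒ ln z₀ = (ln z₁ − r·ln z₂)/(1 − r)
ln z₀ = (3.40120 − 0.89474×5.01728) / 0.10526 = -10.3355
z₀ = exp(-10.3355) = 0.00003246 m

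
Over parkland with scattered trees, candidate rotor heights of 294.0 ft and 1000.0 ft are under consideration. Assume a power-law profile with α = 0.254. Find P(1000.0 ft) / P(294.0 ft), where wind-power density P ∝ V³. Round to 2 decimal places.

Speed ratio: V_B/V_A = (z_B/z_A)^α = (1000.0/294.0)^0.254 = (3.4014)^0.254 = 1.36471
Power-density ratio: P_B/P_A = (V_B/V_A)³ = (1.36471)³ = 2.54167

2.54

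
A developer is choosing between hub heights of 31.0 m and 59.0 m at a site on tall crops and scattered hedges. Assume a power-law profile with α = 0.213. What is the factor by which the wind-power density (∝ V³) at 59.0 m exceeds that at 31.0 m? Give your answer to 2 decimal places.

Speed ratio: V_B/V_A = (z_B/z_A)^α = (59.0/31.0)^0.213 = (1.9032)^0.213 = 1.14692
Power-density ratio: P_B/P_A = (V_B/V_A)³ = (1.14692)³ = 1.50867

1.51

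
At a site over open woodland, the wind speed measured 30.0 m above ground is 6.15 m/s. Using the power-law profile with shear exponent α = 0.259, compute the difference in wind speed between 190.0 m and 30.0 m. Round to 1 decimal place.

3.8 m/s

Power law: V₂ = V₁ · (z₂/z₁)^α = 6.15 × (6.3333)^0.259 = 9.9197 m/s
ΔV = 9.9197 − 6.15 = 3.7697 m/s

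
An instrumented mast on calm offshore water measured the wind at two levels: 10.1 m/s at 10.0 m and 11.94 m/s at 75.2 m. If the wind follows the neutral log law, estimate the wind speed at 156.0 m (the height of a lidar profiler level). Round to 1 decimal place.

Log law: V ∝ ln(z/z₀). From the pair, with r = V₁/V₂ = 0.84590,
ln z₀ = (ln z₁ − r·ln z₂)/(1 − r) = (2.3026 − 0.84590×4.3202)/0.15410 = -8.7721 → z₀ = 0.0001550 m
V₃ = V₁ · ln(z₃/z₀)/ln(z₁/z₀) = 10.1 × 13.8220/11.0747 = 12.6055 m/s

12.6 m/s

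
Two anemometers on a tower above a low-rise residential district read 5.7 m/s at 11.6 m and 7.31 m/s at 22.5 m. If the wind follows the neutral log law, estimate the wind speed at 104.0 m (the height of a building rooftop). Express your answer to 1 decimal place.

Log law: V ∝ ln(z/z₀). From the pair, with r = V₁/V₂ = 0.77975,
ln z₀ = (ln z₁ − r·ln z₂)/(1 − r) = (2.4510 − 0.77975×3.1135)/0.22025 = 0.1055 → z₀ = 1.111 m
V₃ = V₁ · ln(z₃/z₀)/ln(z₁/z₀) = 5.7 × 4.5389/2.3455 = 11.0303 m/s

11.0 m/s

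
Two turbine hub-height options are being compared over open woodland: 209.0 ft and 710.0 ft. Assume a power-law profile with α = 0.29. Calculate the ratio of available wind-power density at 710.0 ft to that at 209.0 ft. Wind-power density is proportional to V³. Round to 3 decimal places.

Speed ratio: V_B/V_A = (z_B/z_A)^α = (710.0/209.0)^0.29 = (3.3971)^0.29 = 1.42568
Power-density ratio: P_B/P_A = (V_B/V_A)³ = (1.42568)³ = 2.89779

2.898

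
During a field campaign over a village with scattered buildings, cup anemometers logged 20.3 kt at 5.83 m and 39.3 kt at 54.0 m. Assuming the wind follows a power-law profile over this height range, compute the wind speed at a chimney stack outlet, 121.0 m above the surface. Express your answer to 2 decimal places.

First find α: α = ln(V₂/V₁)/ln(z₂/z₁) = ln(39.3/20.3)/ln(54.0/5.83) = 0.66060/2.22597 = 0.2968
Extrapolate from 54.0 m to 121.0 m: V₃ = 39.3 × (121.0/54.0)^0.2968 = 39.3 × 1.2705 = 49.9320 kt

49.93 kt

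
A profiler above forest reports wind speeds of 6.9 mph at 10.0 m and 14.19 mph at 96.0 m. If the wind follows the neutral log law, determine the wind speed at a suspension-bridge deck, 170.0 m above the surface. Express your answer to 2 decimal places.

16.03 mph

Log law: V ∝ ln(z/z₀). From the pair, with r = V₁/V₂ = 0.48626,
ln z₀ = (ln z₁ − r·ln z₂)/(1 − r) = (2.3026 − 0.48626×4.5643)/0.51374 = 0.1618 → z₀ = 1.176 m
V₃ = V₁ · ln(z₃/z₀)/ln(z₁/z₀) = 6.9 × 4.9740/2.1408 = 16.0319 mph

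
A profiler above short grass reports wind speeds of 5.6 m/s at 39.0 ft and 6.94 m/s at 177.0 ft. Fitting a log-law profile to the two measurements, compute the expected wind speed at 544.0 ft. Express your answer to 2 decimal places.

7.93 m/s

Log law: V ∝ ln(z/z₀). From the pair, with r = V₁/V₂ = 0.80692,
ln z₀ = (ln z₁ − r·ln z₂)/(1 − r) = (3.6636 − 0.80692×5.1761)/0.19308 = -2.6577 → z₀ = 0.07011 ft
V₃ = V₁ · ln(z₃/z₀)/ln(z₁/z₀) = 5.6 × 8.9567/6.3213 = 7.9347 m/s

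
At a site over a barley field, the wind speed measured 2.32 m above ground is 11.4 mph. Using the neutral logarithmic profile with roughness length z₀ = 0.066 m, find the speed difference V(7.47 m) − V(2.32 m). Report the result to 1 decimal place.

Log law: V₂ = V₁ · ln(z₂/z₀)/ln(z₁/z₀) = 11.4 × 4.7290/3.5597 = 15.1448 mph
ΔV = 15.1448 − 11.4 = 3.7448 mph

3.7 mph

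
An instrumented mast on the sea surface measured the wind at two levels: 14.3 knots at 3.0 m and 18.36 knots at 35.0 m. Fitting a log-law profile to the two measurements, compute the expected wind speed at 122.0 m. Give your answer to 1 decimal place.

20.4 knots

Log law: V ∝ ln(z/z₀). From the pair, with r = V₁/V₂ = 0.77887,
ln z₀ = (ln z₁ − r·ln z₂)/(1 − r) = (1.0986 − 0.77887×3.5553)/0.22113 = -7.5544 → z₀ = 0.0005238 m
V₃ = V₁ · ln(z₃/z₀)/ln(z₁/z₀) = 14.3 × 12.3584/8.6530 = 20.4236 knots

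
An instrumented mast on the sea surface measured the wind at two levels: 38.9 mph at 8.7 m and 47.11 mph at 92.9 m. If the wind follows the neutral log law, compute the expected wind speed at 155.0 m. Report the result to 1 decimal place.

Log law: V ∝ ln(z/z₀). From the pair, with r = V₁/V₂ = 0.82573,
ln z₀ = (ln z₁ − r·ln z₂)/(1 − r) = (2.1633 − 0.82573×4.5315)/0.17427 = -9.0575 → z₀ = 0.0001165 m
V₃ = V₁ · ln(z₃/z₀)/ln(z₁/z₀) = 38.9 × 14.1009/11.2208 = 48.8846 mph

48.9 mph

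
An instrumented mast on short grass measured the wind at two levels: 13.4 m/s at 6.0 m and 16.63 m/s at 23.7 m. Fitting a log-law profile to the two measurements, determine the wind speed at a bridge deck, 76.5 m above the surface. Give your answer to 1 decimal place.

19.4 m/s

Log law: V ∝ ln(z/z₀). From the pair, with r = V₁/V₂ = 0.80577,
ln z₀ = (ln z₁ − r·ln z₂)/(1 − r) = (1.7918 − 0.80577×3.1655)/0.19423 = -3.9072 → z₀ = 0.02010 m
V₃ = V₁ · ln(z₃/z₀)/ln(z₁/z₀) = 13.4 × 8.2445/5.6990 = 19.3853 m/s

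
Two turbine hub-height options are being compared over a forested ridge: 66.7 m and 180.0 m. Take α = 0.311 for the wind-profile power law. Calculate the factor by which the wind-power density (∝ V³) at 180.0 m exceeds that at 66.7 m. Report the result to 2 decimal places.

Speed ratio: V_B/V_A = (z_B/z_A)^α = (180.0/66.7)^0.311 = (2.6987)^0.311 = 1.36172
Power-density ratio: P_B/P_A = (V_B/V_A)³ = (1.36172)³ = 2.52499

2.52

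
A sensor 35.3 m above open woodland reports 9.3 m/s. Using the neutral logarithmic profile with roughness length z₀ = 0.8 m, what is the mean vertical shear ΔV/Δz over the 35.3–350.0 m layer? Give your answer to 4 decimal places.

Log law: V₂ = V₁ · ln(z₂/z₀)/ln(z₁/z₀) = 9.3 × 6.0811/3.7870 = 14.9336 m/s
ΔV/Δz = (14.9336 − 9.3)/(350.0 − 35.3) = 5.6336/314.7000 = 0.01790 m/s/m

0.0179 m/s/m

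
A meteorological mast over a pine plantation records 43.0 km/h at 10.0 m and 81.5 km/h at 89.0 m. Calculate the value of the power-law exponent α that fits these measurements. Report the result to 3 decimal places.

Power law: V₂/V₁ = (z₂/z₁)^α ⇒ α = ln(V₂/V₁) / ln(z₂/z₁)
α = ln(81.5/43.0) / ln(89.0/10.0) = ln(1.8953) / ln(8.9000)
  = 0.63940 / 2.18605 = 0.29249

α ≈ 0.292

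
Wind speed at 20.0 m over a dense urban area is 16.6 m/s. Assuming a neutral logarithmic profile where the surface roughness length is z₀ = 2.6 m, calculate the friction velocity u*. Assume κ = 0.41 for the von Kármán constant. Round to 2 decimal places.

u* ≈ 3.34 m/s

Log law: V(z) = (u*/κ) · ln(z/z₀) ⇒ u* = κ · V / ln(z/z₀)
u* = 0.41 × 16.6 / ln(20.0/2.6) = 0.41 × 16.6 / 2.0402
   = 6.8060 / 2.0402 = 3.3359 m/s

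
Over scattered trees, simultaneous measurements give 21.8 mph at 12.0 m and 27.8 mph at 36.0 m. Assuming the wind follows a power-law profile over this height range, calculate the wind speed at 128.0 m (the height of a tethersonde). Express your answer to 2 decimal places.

First find α: α = ln(V₂/V₁)/ln(z₂/z₁) = ln(27.8/21.8)/ln(36.0/12.0) = 0.24313/1.09861 = 0.2213
Extrapolate from 36.0 m to 128.0 m: V₃ = 27.8 × (128.0/36.0)^0.2213 = 27.8 × 1.3241 = 36.8097 mph

36.81 mph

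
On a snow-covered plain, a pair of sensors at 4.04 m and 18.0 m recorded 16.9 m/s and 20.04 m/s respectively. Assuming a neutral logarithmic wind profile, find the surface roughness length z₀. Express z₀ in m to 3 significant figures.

z₀ ≈ 0.00130 m

Log law: V(z) ∝ ln(z/z₀). With r = V₁/V₂ = 16.9/20.04 = 0.84331,
r · ln(z₂/z₀) = ln(z₁/z₀) ⇒ ln z₀ = (ln z₁ − r·ln z₂)/(1 − r)
ln z₀ = (1.39624 − 0.84331×2.89037) / 0.15669 = -6.6454
z₀ = exp(-6.6454) = 0.001300 m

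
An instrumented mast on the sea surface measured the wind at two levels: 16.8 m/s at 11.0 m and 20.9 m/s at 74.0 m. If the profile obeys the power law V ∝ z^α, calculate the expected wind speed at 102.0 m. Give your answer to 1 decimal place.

First find α: α = ln(V₂/V₁)/ln(z₂/z₁) = ln(20.9/16.8)/ln(74.0/11.0) = 0.21837/1.90617 = 0.1146
Extrapolate from 74.0 m to 102.0 m: V₃ = 20.9 × (102.0/74.0)^0.1146 = 20.9 × 1.0374 = 21.6826 m/s

21.7 m/s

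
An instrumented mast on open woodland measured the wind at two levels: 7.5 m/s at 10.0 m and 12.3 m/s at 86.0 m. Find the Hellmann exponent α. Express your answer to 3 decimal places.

Power law: V₂/V₁ = (z₂/z₁)^α ⇒ α = ln(V₂/V₁) / ln(z₂/z₁)
α = ln(12.3/7.5) / ln(86.0/10.0) = ln(1.6400) / ln(8.6000)
  = 0.49470 / 2.15176 = 0.22990

α ≈ 0.230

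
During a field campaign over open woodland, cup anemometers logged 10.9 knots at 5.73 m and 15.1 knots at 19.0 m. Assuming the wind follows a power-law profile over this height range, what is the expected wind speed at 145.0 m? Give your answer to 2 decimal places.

26.24 knots

First find α: α = ln(V₂/V₁)/ln(z₂/z₁) = ln(15.1/10.9)/ln(19.0/5.73) = 0.32593/1.19872 = 0.2719
Extrapolate from 19.0 m to 145.0 m: V₃ = 15.1 × (145.0/19.0)^0.2719 = 15.1 × 1.7377 = 26.2397 knots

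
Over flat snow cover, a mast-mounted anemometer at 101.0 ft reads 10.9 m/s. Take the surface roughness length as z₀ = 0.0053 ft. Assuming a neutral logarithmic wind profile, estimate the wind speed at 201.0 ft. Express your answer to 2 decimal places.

Log law: V(z) ∝ ln(z/z₀), so V₂/V₁ = ln(z₂/z₀) / ln(z₁/z₀).
ln(201.0/0.0053) = 10.5434, ln(101.0/0.0053) = 9.8552
V₂ = 10.9 × 10.5434/9.8552 = 10.9 × 1.0698 = 11.6611 m/s

11.66 m/s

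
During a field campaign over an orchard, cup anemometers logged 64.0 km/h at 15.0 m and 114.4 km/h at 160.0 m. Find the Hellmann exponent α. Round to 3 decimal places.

α ≈ 0.245

Power law: V₂/V₁ = (z₂/z₁)^α ⇒ α = ln(V₂/V₁) / ln(z₂/z₁)
α = ln(114.4/64.0) / ln(160.0/15.0) = ln(1.7875) / ln(10.6667)
  = 0.58082 / 2.36712 = 0.24537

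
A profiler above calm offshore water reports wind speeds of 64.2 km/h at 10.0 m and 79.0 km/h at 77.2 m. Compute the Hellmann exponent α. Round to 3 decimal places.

α ≈ 0.101

Power law: V₂/V₁ = (z₂/z₁)^α ⇒ α = ln(V₂/V₁) / ln(z₂/z₁)
α = ln(79.0/64.2) / ln(77.2/10.0) = ln(1.2305) / ln(7.7200)
  = 0.20744 / 2.04381 = 0.10150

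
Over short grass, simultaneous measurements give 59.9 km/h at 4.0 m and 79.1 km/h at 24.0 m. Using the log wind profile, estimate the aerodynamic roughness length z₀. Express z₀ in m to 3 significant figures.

z₀ ≈ 0.0149 m

Log law: V(z) ∝ ln(z/z₀). With r = V₁/V₂ = 59.9/79.1 = 0.75727,
r · ln(z₂/z₀) = ln(z₁/z₀) ⇒ ln z₀ = (ln z₁ − r·ln z₂)/(1 − r)
ln z₀ = (1.38629 − 0.75727×3.17805) / 0.24273 = -4.2036
z₀ = exp(-4.2036) = 0.01494 m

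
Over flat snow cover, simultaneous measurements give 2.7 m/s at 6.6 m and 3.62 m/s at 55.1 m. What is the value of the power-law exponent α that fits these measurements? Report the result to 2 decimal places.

Power law: V₂/V₁ = (z₂/z₁)^α ⇒ α = ln(V₂/V₁) / ln(z₂/z₁)
α = ln(3.62/2.7) / ln(55.1/6.6) = ln(1.3407) / ln(8.3485)
  = 0.29322 / 2.12208 = 0.13818

α ≈ 0.14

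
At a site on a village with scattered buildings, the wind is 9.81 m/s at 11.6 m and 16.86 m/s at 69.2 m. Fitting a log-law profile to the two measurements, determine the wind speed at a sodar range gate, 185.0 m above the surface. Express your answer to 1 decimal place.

Log law: V ∝ ln(z/z₀). From the pair, with r = V₁/V₂ = 0.58185,
ln z₀ = (ln z₁ − r·ln z₂)/(1 − r) = (2.4510 − 0.58185×4.2370)/0.41815 = -0.0342 → z₀ = 0.9664 m
V₃ = V₁ · ln(z₃/z₀)/ln(z₁/z₀) = 9.81 × 5.2545/2.4852 = 20.7417 m/s

20.7 m/s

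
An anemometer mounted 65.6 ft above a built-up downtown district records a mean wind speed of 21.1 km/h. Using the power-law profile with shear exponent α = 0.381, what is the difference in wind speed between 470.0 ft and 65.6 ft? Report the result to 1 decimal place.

23.6 km/h

Power law: V₂ = V₁ · (z₂/z₁)^α = 21.1 × (7.1646)^0.381 = 44.6798 km/h
ΔV = 44.6798 − 21.1 = 23.5798 km/h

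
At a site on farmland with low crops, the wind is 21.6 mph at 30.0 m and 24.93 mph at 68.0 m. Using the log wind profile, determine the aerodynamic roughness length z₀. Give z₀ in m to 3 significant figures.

Log law: V(z) ∝ ln(z/z₀). With r = V₁/V₂ = 21.6/24.93 = 0.86643,
r · ln(z₂/z₀) = ln(z₁/z₀) ⇒ ln z₀ = (ln z₁ − r·ln z₂)/(1 − r)
ln z₀ = (3.40120 − 0.86643×4.21951) / 0.13357 = -1.9068
z₀ = exp(-1.9068) = 0.1486 m

z₀ ≈ 0.149 m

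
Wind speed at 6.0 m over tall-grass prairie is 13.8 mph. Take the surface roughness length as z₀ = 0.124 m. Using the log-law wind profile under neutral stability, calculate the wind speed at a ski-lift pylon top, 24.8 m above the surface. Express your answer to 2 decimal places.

18.85 mph

Log law: V(z) ∝ ln(z/z₀), so V₂/V₁ = ln(z₂/z₀) / ln(z₁/z₀).
ln(24.8/0.124) = 5.2983, ln(6.0/0.124) = 3.8792
V₂ = 13.8 × 5.2983/3.8792 = 13.8 × 1.3658 = 18.8483 mph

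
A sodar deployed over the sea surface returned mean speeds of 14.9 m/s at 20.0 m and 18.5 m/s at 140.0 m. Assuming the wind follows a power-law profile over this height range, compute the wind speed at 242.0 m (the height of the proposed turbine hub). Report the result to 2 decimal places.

First find α: α = ln(V₂/V₁)/ln(z₂/z₁) = ln(18.5/14.9)/ln(140.0/20.0) = 0.21641/1.94591 = 0.1112
Extrapolate from 140.0 m to 242.0 m: V₃ = 18.5 × (242.0/140.0)^0.1112 = 18.5 × 1.0628 = 19.6610 m/s

19.66 m/s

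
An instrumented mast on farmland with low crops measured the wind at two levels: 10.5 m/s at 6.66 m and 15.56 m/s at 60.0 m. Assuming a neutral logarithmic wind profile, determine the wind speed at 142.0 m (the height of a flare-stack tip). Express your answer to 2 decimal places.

17.54 m/s

Log law: V ∝ ln(z/z₀). From the pair, with r = V₁/V₂ = 0.67481,
ln z₀ = (ln z₁ − r·ln z₂)/(1 − r) = (1.8961 − 0.67481×4.0943)/0.32519 = -2.6654 → z₀ = 0.06957 m
V₃ = V₁ · ln(z₃/z₀)/ln(z₁/z₀) = 10.5 × 7.6212/4.5615 = 17.5430 m/s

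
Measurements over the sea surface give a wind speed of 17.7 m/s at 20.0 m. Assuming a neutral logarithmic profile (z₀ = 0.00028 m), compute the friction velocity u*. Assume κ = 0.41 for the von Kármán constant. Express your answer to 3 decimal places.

u* ≈ 0.649 m/s

Log law: V(z) = (u*/κ) · ln(z/z₀) ⇒ u* = κ · V / ln(z/z₀)
u* = 0.41 × 17.7 / ln(20.0/0.00028) = 0.41 × 17.7 / 11.1765
   = 7.2570 / 11.1765 = 0.6493 m/s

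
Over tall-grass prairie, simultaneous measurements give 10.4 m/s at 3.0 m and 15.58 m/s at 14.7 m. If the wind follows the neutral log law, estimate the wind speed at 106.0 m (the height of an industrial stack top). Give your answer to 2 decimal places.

Log law: V ∝ ln(z/z₀). From the pair, with r = V₁/V₂ = 0.66752,
ln z₀ = (ln z₁ − r·ln z₂)/(1 − r) = (1.0986 − 0.66752×2.6878)/0.33248 = -2.0921 → z₀ = 0.1234 m
V₃ = V₁ · ln(z₃/z₀)/ln(z₁/z₀) = 10.4 × 6.7556/3.1907 = 22.0193 m/s

22.02 m/s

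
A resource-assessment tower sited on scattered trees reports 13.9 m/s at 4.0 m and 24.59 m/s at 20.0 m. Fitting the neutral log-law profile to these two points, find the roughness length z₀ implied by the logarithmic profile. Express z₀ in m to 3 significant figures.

z₀ ≈ 0.493 m

Log law: V(z) ∝ ln(z/z₀). With r = V₁/V₂ = 13.9/24.59 = 0.56527,
r · ln(z₂/z₀) = ln(z₁/z₀) ⇒ ln z₀ = (ln z₁ − r·ln z₂)/(1 − r)
ln z₀ = (1.38629 − 0.56527×2.99573) / 0.43473 = -0.7064
z₀ = exp(-0.7064) = 0.4934 m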